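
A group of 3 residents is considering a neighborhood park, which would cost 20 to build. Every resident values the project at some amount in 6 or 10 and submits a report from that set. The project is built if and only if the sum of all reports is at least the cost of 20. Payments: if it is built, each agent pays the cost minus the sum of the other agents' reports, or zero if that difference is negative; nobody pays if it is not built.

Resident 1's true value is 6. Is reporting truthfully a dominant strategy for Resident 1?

Yes

Check each profile of the others' reports and compare truth against every alternative report.
Others report (6, 6): truth gives 0, best alternative gives -2.
Others report (10, 10): truth gives 6, best alternative gives 6.
Others report (6, 10): truth gives 2, best alternative gives 2.
Others report (10, 6): truth gives 2, best alternative gives 2.
In every case the truthful report is at least as good as any alternative, so it is a dominant strategy.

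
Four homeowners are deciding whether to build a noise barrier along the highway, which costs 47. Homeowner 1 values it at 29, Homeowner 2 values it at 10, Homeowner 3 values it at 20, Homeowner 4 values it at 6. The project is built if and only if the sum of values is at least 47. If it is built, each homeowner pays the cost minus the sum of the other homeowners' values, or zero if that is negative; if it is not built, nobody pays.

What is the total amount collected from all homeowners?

13

Total value 65 ≥ cost 47, so it is built.
Homeowner 1: others sum to 36; max(0, 47 - 36) = 11.
Homeowner 2: others sum to 55; max(0, 47 - 55) = 0.
Homeowner 3: others sum to 45; max(0, 47 - 45) = 2.
Homeowner 4: others sum to 59; max(0, 47 - 59) = 0.
Total collected = 11 + 0 + 2 + 0 = 13.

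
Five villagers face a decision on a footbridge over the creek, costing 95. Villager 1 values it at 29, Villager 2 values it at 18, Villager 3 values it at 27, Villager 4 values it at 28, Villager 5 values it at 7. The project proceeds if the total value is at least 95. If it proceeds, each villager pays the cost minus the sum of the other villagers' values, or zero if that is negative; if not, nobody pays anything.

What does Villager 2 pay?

Total value 109 ≥ cost 95, so the project is built.
The other villagers' values sum to 91.
Cost minus that sum is 95 - 91 = 4.

4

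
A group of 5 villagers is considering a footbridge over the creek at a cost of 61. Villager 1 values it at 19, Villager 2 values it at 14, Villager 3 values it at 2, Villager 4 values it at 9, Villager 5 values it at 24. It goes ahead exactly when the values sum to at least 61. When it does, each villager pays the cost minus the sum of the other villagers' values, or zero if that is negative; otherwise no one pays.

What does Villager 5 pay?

Total value 68 ≥ cost 61, so the project is built.
The other villagers' values sum to 44.
Cost minus that sum is 61 - 44 = 17.

17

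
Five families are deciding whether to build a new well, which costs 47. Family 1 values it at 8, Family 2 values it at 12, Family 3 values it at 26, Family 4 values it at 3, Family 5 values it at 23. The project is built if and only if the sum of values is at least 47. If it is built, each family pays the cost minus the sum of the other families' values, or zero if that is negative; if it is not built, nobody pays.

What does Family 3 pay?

1

Total value 72 ≥ cost 47, so the project is built.
The other families' values sum to 46.
Cost minus that sum is 47 - 46 = 1.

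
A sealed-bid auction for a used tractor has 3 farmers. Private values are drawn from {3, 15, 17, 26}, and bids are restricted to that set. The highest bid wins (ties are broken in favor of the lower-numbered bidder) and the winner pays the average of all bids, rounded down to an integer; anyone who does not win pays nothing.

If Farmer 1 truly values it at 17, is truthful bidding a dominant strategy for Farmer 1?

No

Consider the case where Farmer 2 bids 3 and Farmer 3 bids 3.
Truthful bid 17: wins, pays 7, utility 17 - 7 = 10.
Bid 3 instead: wins, pays 3, utility 17 - 3 = 14.
Since 14 > 10, bidding 3 is strictly better here, so truthful bidding is not dominant.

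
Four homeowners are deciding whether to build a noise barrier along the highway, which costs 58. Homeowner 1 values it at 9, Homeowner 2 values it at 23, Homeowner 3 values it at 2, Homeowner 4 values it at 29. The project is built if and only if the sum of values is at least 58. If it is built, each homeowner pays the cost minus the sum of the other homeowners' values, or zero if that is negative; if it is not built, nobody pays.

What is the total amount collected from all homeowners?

Total value 63 ≥ cost 58, so it is built.
Homeowner 1: others sum to 54; max(0, 58 - 54) = 4.
Homeowner 2: others sum to 40; max(0, 58 - 40) = 18.
Homeowner 3: others sum to 61; max(0, 58 - 61) = 0.
Homeowner 4: others sum to 34; max(0, 58 - 34) = 24.
Total collected = 4 + 18 + 0 + 24 = 46.

46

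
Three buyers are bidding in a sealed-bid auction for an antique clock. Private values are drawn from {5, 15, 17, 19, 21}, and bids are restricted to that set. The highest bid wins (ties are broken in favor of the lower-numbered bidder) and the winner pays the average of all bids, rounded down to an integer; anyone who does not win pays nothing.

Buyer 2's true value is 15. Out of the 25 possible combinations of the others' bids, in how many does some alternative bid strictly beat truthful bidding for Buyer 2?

Others bid (5, 17): truth gives 0; bid 17 gives 2 > 0. Violating.
Others bid (5, 19): truth gives 0; bid 19 gives 1 > 0. Violating.
Others bid (15, 5): truth gives 0; bid 17 gives 3 > 0. Violating.
Others bid (17, 5): truth gives 0; bid 19 gives 2 > 0. Violating.
Others bid (5, 5): truth gives 7; no alternative beats it.
Others bid (5, 15): truth gives 4; no alternative beats it.
(Checking all 25 profiles: 4 have a profitable deviation, 21 do not.)

4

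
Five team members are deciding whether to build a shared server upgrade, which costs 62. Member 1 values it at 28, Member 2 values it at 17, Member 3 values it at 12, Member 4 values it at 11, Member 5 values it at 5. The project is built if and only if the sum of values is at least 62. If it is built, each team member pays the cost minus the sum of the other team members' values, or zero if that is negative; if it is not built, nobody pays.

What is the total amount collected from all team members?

Total value 73 ≥ cost 62, so it is built.
Member 1: others sum to 45; max(0, 62 - 45) = 17.
Member 2: others sum to 56; max(0, 62 - 56) = 6.
Member 3: others sum to 61; max(0, 62 - 61) = 1.
Member 4: others sum to 62; max(0, 62 - 62) = 0.
Member 5: others sum to 68; max(0, 62 - 68) = 0.
Total collected = 17 + 6 + 1 + 0 + 0 = 24.

24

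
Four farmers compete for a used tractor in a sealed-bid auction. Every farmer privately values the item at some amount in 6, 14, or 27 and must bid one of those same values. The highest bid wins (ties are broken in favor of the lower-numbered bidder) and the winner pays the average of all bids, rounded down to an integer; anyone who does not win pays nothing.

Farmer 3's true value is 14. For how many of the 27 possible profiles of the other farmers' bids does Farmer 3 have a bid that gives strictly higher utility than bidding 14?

Others bid (6, 14, 6): truth gives 0; bid 27 gives 1 > 0. Violating.
Others bid (14, 6, 6): truth gives 0; bid 27 gives 1 > 0. Violating.
Others bid (6, 6, 6): truth gives 6; no alternative beats it.
Others bid (6, 6, 14): truth gives 4; no alternative beats it.
(Checking all 27 profiles: 2 have a profitable deviation, 25 do not.)

2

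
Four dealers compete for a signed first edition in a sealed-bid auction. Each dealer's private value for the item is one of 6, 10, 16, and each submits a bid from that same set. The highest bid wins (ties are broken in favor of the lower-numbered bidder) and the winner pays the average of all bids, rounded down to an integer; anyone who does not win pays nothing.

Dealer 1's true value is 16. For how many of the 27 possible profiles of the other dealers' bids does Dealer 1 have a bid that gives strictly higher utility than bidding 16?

8

Others bid (6, 6, 6): truth gives 8; bid 6 gives 10 > 8. Violating.
Others bid (6, 6, 10): truth gives 7; bid 10 gives 8 > 7. Violating.
Others bid (6, 10, 6): truth gives 7; bid 10 gives 8 > 7. Violating.
Others bid (6, 10, 10): truth gives 6; bid 10 gives 7 > 6. Violating.
Others bid (6, 6, 16): truth gives 5; no alternative beats it.
Others bid (6, 10, 16): truth gives 4; no alternative beats it.
(Checking all 27 profiles: 8 have a profitable deviation, 19 do not.)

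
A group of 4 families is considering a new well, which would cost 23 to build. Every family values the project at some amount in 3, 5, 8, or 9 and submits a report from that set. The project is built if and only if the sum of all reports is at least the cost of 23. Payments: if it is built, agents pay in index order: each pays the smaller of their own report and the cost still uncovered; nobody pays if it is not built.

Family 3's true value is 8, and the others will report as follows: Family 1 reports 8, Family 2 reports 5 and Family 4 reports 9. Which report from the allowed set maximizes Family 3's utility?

3

Report 3: project built, pays 3, utility 8 - 3 = 5.
Report 5: project built, pays 5, utility 8 - 5 = 3.
Report 8: project built, pays 8, utility 8 - 8 = 0.
Report 9: project built, pays 9, utility 8 - 9 = -1.
The best choice is 3 with utility 5.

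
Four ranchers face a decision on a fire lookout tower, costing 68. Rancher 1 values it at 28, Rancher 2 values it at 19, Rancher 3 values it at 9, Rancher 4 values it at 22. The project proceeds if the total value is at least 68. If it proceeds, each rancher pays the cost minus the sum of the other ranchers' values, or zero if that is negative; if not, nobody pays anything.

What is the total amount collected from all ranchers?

39

Total value 78 ≥ cost 68, so it is built.
Rancher 1: others sum to 50; max(0, 68 - 50) = 18.
Rancher 2: others sum to 59; max(0, 68 - 59) = 9.
Rancher 3: others sum to 69; max(0, 68 - 69) = 0.
Rancher 4: others sum to 56; max(0, 68 - 56) = 12.
Total collected = 18 + 9 + 0 + 12 = 39.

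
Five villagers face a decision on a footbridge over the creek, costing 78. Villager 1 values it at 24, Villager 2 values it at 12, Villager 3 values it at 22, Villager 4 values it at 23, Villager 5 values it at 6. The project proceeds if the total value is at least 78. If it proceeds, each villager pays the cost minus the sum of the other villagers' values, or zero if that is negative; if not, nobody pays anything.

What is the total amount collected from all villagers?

Total value 87 ≥ cost 78, so it is built.
Villager 1: others sum to 63; max(0, 78 - 63) = 15.
Villager 2: others sum to 75; max(0, 78 - 75) = 3.
Villager 3: others sum to 65; max(0, 78 - 65) = 13.
Villager 4: others sum to 64; max(0, 78 - 64) = 14.
Villager 5: others sum to 81; max(0, 78 - 81) = 0.
Total collected = 15 + 3 + 13 + 14 + 0 = 45.

45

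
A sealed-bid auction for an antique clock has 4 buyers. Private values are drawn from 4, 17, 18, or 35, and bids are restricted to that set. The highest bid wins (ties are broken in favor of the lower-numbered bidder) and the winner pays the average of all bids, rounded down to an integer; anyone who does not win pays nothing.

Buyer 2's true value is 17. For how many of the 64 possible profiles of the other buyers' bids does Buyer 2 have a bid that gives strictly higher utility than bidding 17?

11

Others bid (4, 4, 18): truth gives 0; bid 18 gives 6 > 0. Violating.
Others bid (4, 17, 18): truth gives 0; bid 18 gives 3 > 0. Violating.
Others bid (4, 18, 4): truth gives 0; bid 18 gives 6 > 0. Violating.
Others bid (4, 18, 17): truth gives 0; bid 18 gives 3 > 0. Violating.
Others bid (4, 4, 4): truth gives 10; no alternative beats it.
Others bid (4, 4, 17): truth gives 7; no alternative beats it.
(Checking all 64 profiles: 11 have a profitable deviation, 53 do not.)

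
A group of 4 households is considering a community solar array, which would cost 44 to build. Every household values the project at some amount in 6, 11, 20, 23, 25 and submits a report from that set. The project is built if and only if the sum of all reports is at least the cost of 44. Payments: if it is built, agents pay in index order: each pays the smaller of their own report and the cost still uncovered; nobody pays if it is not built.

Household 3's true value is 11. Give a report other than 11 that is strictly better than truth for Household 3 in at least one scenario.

Suppose Household 1 reports 6, Household 2 reports 11 and Household 4 reports 23.
Report 11: project built, pays 11, utility 11 - 11 = 0.
Report 6: project built, pays 6, utility 11 - 6 = 5.
So reporting 6 beats truth here (5 > 0).

6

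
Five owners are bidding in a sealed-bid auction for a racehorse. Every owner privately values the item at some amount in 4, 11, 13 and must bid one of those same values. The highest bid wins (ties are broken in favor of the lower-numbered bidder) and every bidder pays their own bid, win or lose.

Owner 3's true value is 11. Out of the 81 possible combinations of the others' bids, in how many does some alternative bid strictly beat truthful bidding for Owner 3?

Others bid (4, 4, 4, 13): truth gives -11; bid 13 gives -2 > -11. Violating.
Others bid (4, 4, 11, 13): truth gives -11; bid 13 gives -2 > -11. Violating.
Others bid (4, 4, 13, 4): truth gives -11; bid 13 gives -2 > -11. Violating.
Others bid (4, 4, 13, 11): truth gives -11; bid 13 gives -2 > -11. Violating.
Others bid (4, 4, 4, 4): truth gives 0; no alternative beats it.
Others bid (4, 4, 4, 11): truth gives 0; no alternative beats it.
(Checking all 81 profiles: 77 have a profitable deviation, 4 do not.)

77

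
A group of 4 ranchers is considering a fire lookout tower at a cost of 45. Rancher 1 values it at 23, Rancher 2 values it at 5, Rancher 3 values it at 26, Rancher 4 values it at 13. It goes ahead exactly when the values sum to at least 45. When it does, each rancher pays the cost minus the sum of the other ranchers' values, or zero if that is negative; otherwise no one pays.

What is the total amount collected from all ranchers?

5

Total value 67 ≥ cost 45, so it is built.
Rancher 1: others sum to 44; max(0, 45 - 44) = 1.
Rancher 2: others sum to 62; max(0, 45 - 62) = 0.
Rancher 3: others sum to 41; max(0, 45 - 41) = 4.
Rancher 4: others sum to 54; max(0, 45 - 54) = 0.
Total collected = 1 + 0 + 4 + 0 = 5.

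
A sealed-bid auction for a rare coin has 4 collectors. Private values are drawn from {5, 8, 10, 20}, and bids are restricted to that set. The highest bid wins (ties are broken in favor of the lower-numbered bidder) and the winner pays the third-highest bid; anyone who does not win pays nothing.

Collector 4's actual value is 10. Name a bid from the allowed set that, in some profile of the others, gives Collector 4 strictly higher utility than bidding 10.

Suppose Collector 1 bids 5, Collector 2 bids 5 and Collector 3 bids 10.
Bid 10: loses, pays 0, utility 0.
Bid 20: wins, pays 5, utility 10 - 5 = 5.
So bidding 20 beats truth here (5 > 0).

20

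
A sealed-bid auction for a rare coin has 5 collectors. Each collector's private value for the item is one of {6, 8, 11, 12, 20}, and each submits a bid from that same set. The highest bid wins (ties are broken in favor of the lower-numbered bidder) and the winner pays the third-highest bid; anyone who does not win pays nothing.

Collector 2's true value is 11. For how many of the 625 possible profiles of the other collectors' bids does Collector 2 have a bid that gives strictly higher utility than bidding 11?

64

Others bid (6, 6, 6, 12): truth gives 0; bid 12 gives 5 > 0. Violating.
Others bid (6, 6, 6, 20): truth gives 0; bid 20 gives 5 > 0. Violating.
Others bid (6, 6, 8, 12): truth gives 0; bid 12 gives 3 > 0. Violating.
Others bid (6, 6, 8, 20): truth gives 0; bid 20 gives 3 > 0. Violating.
Others bid (6, 6, 6, 6): truth gives 5; no alternative beats it.
Others bid (6, 6, 6, 8): truth gives 5; no alternative beats it.
(Checking all 625 profiles: 64 have a profitable deviation, 561 do not.)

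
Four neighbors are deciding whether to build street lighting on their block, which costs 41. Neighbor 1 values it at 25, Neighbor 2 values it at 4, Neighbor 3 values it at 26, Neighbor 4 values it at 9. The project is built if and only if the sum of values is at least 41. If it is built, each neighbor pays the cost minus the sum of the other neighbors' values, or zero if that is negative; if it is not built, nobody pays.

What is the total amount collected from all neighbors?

5

Total value 64 ≥ cost 41, so it is built.
Neighbor 1: others sum to 39; max(0, 41 - 39) = 2.
Neighbor 2: others sum to 60; max(0, 41 - 60) = 0.
Neighbor 3: others sum to 38; max(0, 41 - 38) = 3.
Neighbor 4: others sum to 55; max(0, 41 - 55) = 0.
Total collected = 2 + 0 + 3 + 0 = 5.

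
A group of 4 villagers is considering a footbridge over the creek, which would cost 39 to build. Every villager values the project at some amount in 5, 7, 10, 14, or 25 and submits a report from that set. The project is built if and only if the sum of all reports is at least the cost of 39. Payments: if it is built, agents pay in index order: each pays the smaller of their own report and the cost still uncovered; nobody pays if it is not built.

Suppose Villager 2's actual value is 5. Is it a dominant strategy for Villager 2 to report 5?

Yes

Check each profile of the others' reports and compare truth against every alternative report.
Others report (5, 5, 25): truth gives 0, best alternative gives -2.
Others report (5, 7, 25): truth gives 0, best alternative gives -2.
Others report (5, 10, 25): truth gives 0, best alternative gives -2.
Others report (5, 14, 14): truth gives 0, best alternative gives -2.
Others report (5, 14, 25): truth gives 0, best alternative gives -2.
Others report (5, 25, 5): truth gives 0, best alternative gives -2.
(Remaining 119 profiles checked similarly; truth is weakly best in each.)
In every case the truthful report is at least as good as any alternative, so it is a dominant strategy.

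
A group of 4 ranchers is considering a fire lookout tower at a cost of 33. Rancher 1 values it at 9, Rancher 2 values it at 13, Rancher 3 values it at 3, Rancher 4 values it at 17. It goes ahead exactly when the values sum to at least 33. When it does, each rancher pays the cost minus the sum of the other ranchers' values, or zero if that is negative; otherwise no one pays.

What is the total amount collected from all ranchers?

12

Total value 42 ≥ cost 33, so it is built.
Rancher 1: others sum to 33; max(0, 33 - 33) = 0.
Rancher 2: others sum to 29; max(0, 33 - 29) = 4.
Rancher 3: others sum to 39; max(0, 33 - 39) = 0.
Rancher 4: others sum to 25; max(0, 33 - 25) = 8.
Total collected = 0 + 4 + 0 + 8 = 12.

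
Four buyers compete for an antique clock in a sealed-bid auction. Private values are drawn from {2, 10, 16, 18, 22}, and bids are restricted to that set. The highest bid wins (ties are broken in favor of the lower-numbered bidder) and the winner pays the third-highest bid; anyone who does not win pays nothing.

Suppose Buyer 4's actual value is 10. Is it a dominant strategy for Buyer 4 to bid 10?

No

Consider the case where Buyer 1 bids 2, Buyer 2 bids 2 and Buyer 3 bids 10.
Truthful bid 10: loses, pays 0, utility 0.
Bid 16 instead: wins, pays 2, utility 10 - 2 = 8.
Since 8 > 0, bidding 16 is strictly better here, so truthful bidding is not dominant.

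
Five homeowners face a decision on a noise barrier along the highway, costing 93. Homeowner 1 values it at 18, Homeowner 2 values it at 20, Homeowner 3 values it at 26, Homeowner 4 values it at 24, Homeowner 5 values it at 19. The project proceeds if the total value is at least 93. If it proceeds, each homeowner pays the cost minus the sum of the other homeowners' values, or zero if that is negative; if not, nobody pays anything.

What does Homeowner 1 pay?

Total value 107 ≥ cost 93, so the project is built.
The other homeowners' values sum to 89.
Cost minus that sum is 93 - 89 = 4.

4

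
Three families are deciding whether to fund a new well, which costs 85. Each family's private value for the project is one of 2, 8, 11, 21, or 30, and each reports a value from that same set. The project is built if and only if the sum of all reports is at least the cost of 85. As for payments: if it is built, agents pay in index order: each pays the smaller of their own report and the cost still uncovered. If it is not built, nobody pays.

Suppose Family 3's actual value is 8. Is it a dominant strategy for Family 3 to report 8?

Yes

Check each profile of the others' reports and compare truth against every alternative report.
Others report (2, 2): truth gives 0, best alternative gives 0.
Others report (2, 8): truth gives 0, best alternative gives 0.
Others report (2, 11): truth gives 0, best alternative gives 0.
Others report (2, 21): truth gives 0, best alternative gives 0.
Others report (2, 30): truth gives 0, best alternative gives 0.
Others report (8, 2): truth gives 0, best alternative gives 0.
(Remaining 19 profiles checked similarly; truth is weakly best in each.)
In every case the truthful report is at least as good as any alternative, so it is a dominant strategy.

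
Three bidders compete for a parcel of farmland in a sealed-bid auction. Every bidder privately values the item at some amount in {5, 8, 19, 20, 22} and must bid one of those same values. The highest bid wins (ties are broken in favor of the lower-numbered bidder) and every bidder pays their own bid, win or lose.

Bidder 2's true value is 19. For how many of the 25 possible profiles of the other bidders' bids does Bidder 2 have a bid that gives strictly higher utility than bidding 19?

Others bid (5, 5): truth gives 0; bid 8 gives 11 > 0. Violating.
Others bid (5, 8): truth gives 0; bid 8 gives 11 > 0. Violating.
Others bid (5, 20): truth gives -19; bid 20 gives -1 > -19. Violating.
Others bid (5, 22): truth gives -19; bid 22 gives -3 > -19. Violating.
Others bid (5, 19): truth gives 0; no alternative beats it.
Others bid (8, 5): truth gives 0; no alternative beats it.
(Checking all 25 profiles: 21 have a profitable deviation, 4 do not.)

21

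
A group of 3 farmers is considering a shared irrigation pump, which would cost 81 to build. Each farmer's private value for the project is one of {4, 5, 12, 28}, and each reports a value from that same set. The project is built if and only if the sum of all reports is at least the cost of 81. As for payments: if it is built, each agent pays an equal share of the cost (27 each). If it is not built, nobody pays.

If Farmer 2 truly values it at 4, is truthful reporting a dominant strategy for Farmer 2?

Yes

Check each profile of the others' reports and compare truth against every alternative report.
Others report (4, 4): truth gives 0, best alternative gives 0.
Others report (4, 5): truth gives 0, best alternative gives 0.
Others report (4, 12): truth gives 0, best alternative gives 0.
Others report (4, 28): truth gives 0, best alternative gives 0.
Others report (5, 4): truth gives 0, best alternative gives 0.
Others report (5, 5): truth gives 0, best alternative gives 0.
(Remaining 10 profiles checked similarly; truth is weakly best in each.)
In every case the truthful report is at least as good as any alternative, so it is a dominant strategy.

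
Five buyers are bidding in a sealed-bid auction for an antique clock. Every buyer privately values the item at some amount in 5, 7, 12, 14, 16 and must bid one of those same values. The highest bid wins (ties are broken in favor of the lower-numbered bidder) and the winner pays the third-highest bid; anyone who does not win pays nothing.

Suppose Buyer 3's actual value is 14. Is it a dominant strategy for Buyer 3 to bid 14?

Consider the case where Buyer 1 bids 5, Buyer 2 bids 5, Buyer 4 bids 5 and Buyer 5 bids 16.
Truthful bid 14: loses, pays 0, utility 0.
Bid 16 instead: wins, pays 5, utility 14 - 5 = 9.
Since 9 > 0, bidding 16 is strictly better here, so truthful bidding is not dominant.

No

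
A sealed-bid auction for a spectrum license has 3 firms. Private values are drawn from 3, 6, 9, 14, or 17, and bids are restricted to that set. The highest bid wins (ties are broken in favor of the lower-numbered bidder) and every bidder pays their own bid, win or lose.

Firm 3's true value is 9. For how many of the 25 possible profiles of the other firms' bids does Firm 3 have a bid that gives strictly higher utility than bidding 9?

Others bid (3, 3): truth gives 0; bid 6 gives 3 > 0. Violating.
Others bid (3, 9): truth gives -9; bid 3 gives -3 > -9. Violating.
Others bid (3, 14): truth gives -9; bid 3 gives -3 > -9. Violating.
Others bid (3, 17): truth gives -9; bid 3 gives -3 > -9. Violating.
Others bid (3, 6): truth gives 0; no alternative beats it.
Others bid (6, 3): truth gives 0; no alternative beats it.
(Checking all 25 profiles: 22 have a profitable deviation, 3 do not.)

22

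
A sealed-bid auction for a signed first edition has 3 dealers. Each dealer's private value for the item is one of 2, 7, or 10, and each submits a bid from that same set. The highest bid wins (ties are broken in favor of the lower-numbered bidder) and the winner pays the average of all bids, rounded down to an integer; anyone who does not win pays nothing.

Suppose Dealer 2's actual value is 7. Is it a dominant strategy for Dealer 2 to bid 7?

No

Consider the case where Dealer 1 bids 7 and Dealer 3 bids 2.
Truthful bid 7: loses, pays 0, utility 0.
Bid 10 instead: wins, pays 6, utility 7 - 6 = 1.
Since 1 > 0, bidding 10 is strictly better here, so truthful bidding is not dominant.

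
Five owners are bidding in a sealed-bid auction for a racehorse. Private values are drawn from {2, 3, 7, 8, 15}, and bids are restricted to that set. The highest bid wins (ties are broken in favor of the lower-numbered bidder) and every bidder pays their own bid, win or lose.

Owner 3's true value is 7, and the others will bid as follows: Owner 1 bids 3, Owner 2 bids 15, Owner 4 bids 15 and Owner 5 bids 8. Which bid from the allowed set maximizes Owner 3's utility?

Bid 2: loses but pays 2, utility -2.
Bid 3: loses but pays 3, utility -3.
Bid 7: loses but pays 7, utility -7.
Bid 8: loses but pays 8, utility -8.
Bid 15: loses but pays 15, utility -15.
The best choice is 2 with utility -2.

2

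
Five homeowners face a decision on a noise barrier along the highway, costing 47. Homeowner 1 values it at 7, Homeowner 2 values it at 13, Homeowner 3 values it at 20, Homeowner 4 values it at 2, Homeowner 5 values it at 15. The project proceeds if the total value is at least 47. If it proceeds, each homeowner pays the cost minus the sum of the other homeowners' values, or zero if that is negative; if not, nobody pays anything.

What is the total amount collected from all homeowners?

Total value 57 ≥ cost 47, so it is built.
Homeowner 1: others sum to 50; max(0, 47 - 50) = 0.
Homeowner 2: others sum to 44; max(0, 47 - 44) = 3.
Homeowner 3: others sum to 37; max(0, 47 - 37) = 10.
Homeowner 4: others sum to 55; max(0, 47 - 55) = 0.
Homeowner 5: others sum to 42; max(0, 47 - 42) = 5.
Total collected = 0 + 3 + 10 + 0 + 5 = 18.

18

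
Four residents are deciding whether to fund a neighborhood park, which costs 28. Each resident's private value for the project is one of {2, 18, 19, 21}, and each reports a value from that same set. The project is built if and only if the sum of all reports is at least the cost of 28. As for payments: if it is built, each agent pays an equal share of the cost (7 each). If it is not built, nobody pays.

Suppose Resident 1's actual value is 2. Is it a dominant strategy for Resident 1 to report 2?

Check each profile of the others' reports and compare truth against every alternative report.
Others report (2, 2, 18): truth gives 0, best alternative gives -5.
Others report (2, 2, 19): truth gives 0, best alternative gives -5.
Others report (2, 2, 21): truth gives 0, best alternative gives -5.
Others report (2, 18, 2): truth gives 0, best alternative gives -5.
Others report (2, 19, 2): truth gives 0, best alternative gives -5.
Others report (2, 21, 2): truth gives 0, best alternative gives -5.
(Remaining 58 profiles checked similarly; truth is weakly best in each.)
In every case the truthful report is at least as good as any alternative, so it is a dominant strategy.

Yes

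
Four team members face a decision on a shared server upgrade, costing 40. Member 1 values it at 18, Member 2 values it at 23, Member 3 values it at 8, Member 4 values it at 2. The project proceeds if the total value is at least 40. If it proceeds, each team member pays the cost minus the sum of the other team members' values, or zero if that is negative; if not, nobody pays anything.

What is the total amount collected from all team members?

Total value 51 ≥ cost 40, so it is built.
Member 1: others sum to 33; max(0, 40 - 33) = 7.
Member 2: others sum to 28; max(0, 40 - 28) = 12.
Member 3: others sum to 43; max(0, 40 - 43) = 0.
Member 4: others sum to 49; max(0, 40 - 49) = 0.
Total collected = 7 + 12 + 0 + 0 = 19.

19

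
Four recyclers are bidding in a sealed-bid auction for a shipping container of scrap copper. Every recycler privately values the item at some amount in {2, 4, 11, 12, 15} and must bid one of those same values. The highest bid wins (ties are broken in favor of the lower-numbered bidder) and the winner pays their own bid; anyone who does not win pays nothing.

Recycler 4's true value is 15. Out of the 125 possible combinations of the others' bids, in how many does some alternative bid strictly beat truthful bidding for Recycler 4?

27

Others bid (2, 2, 2): truth gives 0; bid 4 gives 11 > 0. Violating.
Others bid (2, 2, 4): truth gives 0; bid 11 gives 4 > 0. Violating.
Others bid (2, 2, 11): truth gives 0; bid 12 gives 3 > 0. Violating.
Others bid (2, 4, 2): truth gives 0; bid 11 gives 4 > 0. Violating.
Others bid (2, 2, 12): truth gives 0; no alternative beats it.
Others bid (2, 2, 15): truth gives 0; no alternative beats it.
(Checking all 125 profiles: 27 have a profitable deviation, 98 do not.)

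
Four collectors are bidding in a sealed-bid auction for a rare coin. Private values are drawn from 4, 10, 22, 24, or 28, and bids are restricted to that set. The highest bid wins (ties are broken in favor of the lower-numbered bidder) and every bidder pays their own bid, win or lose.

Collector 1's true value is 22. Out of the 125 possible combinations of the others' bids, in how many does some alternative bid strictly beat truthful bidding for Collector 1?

106

Others bid (4, 4, 4): truth gives 0; bid 4 gives 18 > 0. Violating.
Others bid (4, 4, 10): truth gives 0; bid 10 gives 12 > 0. Violating.
Others bid (4, 4, 24): truth gives -22; bid 24 gives -2 > -22. Violating.
Others bid (4, 4, 28): truth gives -22; bid 4 gives -4 > -22. Violating.
Others bid (4, 4, 22): truth gives 0; no alternative beats it.
Others bid (4, 10, 22): truth gives 0; no alternative beats it.
(Checking all 125 profiles: 106 have a profitable deviation, 19 do not.)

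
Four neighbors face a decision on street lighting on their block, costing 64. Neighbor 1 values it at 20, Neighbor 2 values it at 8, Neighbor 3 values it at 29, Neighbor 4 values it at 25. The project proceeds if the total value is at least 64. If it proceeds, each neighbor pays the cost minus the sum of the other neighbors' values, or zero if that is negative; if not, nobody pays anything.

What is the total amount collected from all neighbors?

20

Total value 82 ≥ cost 64, so it is built.
Neighbor 1: others sum to 62; max(0, 64 - 62) = 2.
Neighbor 2: others sum to 74; max(0, 64 - 74) = 0.
Neighbor 3: others sum to 53; max(0, 64 - 53) = 11.
Neighbor 4: others sum to 57; max(0, 64 - 57) = 7.
Total collected = 2 + 0 + 11 + 7 = 20.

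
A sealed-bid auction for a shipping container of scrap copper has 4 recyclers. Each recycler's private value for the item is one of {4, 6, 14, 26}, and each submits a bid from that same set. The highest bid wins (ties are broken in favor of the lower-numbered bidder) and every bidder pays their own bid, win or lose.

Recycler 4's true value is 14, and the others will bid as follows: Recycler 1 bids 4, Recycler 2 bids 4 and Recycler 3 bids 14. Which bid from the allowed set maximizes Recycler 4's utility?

Bid 4: loses but pays 4, utility -4.
Bid 6: loses but pays 6, utility -6.
Bid 14: loses but pays 14, utility -14.
Bid 26: wins, pays 26, utility 14 - 26 = -12.
The best choice is 4 with utility -4.

4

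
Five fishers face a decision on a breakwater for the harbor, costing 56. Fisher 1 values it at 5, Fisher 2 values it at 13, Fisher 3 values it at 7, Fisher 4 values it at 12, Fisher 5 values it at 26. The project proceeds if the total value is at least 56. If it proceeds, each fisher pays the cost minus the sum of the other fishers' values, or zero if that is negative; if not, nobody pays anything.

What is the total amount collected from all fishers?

Total value 63 ≥ cost 56, so it is built.
Fisher 1: others sum to 58; max(0, 56 - 58) = 0.
Fisher 2: others sum to 50; max(0, 56 - 50) = 6.
Fisher 3: others sum to 56; max(0, 56 - 56) = 0.
Fisher 4: others sum to 51; max(0, 56 - 51) = 5.
Fisher 5: others sum to 37; max(0, 56 - 37) = 19.
Total collected = 0 + 6 + 0 + 5 + 19 = 30.

30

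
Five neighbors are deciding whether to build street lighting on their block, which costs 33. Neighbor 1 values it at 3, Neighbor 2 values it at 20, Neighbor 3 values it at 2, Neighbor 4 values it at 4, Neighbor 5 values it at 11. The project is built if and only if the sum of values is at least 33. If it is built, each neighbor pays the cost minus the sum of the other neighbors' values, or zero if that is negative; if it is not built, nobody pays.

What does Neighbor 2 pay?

13

Total value 40 ≥ cost 33, so the project is built.
The other neighbors' values sum to 20.
Cost minus that sum is 33 - 20 = 13.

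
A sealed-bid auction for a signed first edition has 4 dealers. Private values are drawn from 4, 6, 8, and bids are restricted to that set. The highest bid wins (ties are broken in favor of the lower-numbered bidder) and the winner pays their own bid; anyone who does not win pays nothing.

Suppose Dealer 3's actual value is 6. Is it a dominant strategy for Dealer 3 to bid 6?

Yes

Check each profile of the others' bids and compare truth against every alternative bid.
Others bid (4, 4, 4): truth gives 0, best alternative gives 0.
Others bid (4, 4, 6): truth gives 0, best alternative gives 0.
Others bid (4, 4, 8): truth gives 0, best alternative gives 0.
Others bid (4, 6, 4): truth gives 0, best alternative gives 0.
Others bid (4, 6, 6): truth gives 0, best alternative gives 0.
Others bid (4, 6, 8): truth gives 0, best alternative gives 0.
(Remaining 21 profiles checked similarly; truth is weakly best in each.)
In every case the truthful bid is at least as good as any alternative, so it is a dominant strategy.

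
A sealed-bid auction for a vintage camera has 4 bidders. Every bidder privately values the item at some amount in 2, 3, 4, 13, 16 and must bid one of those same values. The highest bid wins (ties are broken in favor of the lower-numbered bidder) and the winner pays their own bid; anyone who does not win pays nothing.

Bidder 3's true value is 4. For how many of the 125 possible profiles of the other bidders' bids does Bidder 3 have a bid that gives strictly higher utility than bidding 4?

Others bid (2, 2, 2): truth gives 0; bid 3 gives 1 > 0. Violating.
Others bid (2, 2, 3): truth gives 0; bid 3 gives 1 > 0. Violating.
Others bid (2, 2, 4): truth gives 0; no alternative beats it.
Others bid (2, 2, 13): truth gives 0; no alternative beats it.
(Checking all 125 profiles: 2 have a profitable deviation, 123 do not.)

2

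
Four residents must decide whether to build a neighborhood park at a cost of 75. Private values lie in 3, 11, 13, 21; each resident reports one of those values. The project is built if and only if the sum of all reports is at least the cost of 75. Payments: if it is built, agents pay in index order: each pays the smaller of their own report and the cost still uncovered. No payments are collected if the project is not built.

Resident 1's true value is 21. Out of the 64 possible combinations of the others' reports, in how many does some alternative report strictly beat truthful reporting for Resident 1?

1

Others report (21, 21, 21): truth gives 0; report 13 gives 8 > 0. Violating.
Others report (3, 3, 3): truth gives 0; no alternative beats it.
Others report (3, 3, 11): truth gives 0; no alternative beats it.
(Checking all 64 profiles: 1 has a profitable deviation, 63 do not.)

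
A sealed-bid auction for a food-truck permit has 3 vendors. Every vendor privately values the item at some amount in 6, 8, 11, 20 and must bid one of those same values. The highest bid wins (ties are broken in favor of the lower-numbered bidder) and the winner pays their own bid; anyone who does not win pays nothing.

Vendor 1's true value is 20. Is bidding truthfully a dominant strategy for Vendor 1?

No

Consider the case where Vendor 2 bids 6 and Vendor 3 bids 6.
Truthful bid 20: wins, pays 20, utility 20 - 20 = 0.
Bid 6 instead: wins, pays 6, utility 20 - 6 = 14.
Since 14 > 0, bidding 6 is strictly better here, so truthful bidding is not dominant.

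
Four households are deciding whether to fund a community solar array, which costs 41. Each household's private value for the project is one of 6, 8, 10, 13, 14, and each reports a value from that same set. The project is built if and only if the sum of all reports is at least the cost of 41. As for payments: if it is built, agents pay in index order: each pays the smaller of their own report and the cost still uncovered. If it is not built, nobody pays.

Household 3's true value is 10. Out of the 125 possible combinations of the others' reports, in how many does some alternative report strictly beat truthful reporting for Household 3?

Others report (6, 13, 14): truth gives 0; report 8 gives 2 > 0. Violating.
Others report (6, 14, 13): truth gives 0; report 8 gives 2 > 0. Violating.
Others report (6, 14, 14): truth gives 0; report 8 gives 2 > 0. Violating.
Others report (8, 13, 13): truth gives 0; report 8 gives 2 > 0. Violating.
Others report (6, 6, 6): truth gives 0; no alternative beats it.
Others report (6, 6, 8): truth gives 0; no alternative beats it.
(Checking all 125 profiles: 47 have a profitable deviation, 78 do not.)

47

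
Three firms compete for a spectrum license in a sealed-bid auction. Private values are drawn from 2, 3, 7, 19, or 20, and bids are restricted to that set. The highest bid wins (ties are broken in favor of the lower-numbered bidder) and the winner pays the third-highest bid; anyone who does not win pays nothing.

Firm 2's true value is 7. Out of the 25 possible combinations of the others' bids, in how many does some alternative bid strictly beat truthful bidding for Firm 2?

Others bid (2, 19): truth gives 0; bid 19 gives 5 > 0. Violating.
Others bid (2, 20): truth gives 0; bid 20 gives 5 > 0. Violating.
Others bid (3, 19): truth gives 0; bid 19 gives 4 > 0. Violating.
Others bid (3, 20): truth gives 0; bid 20 gives 4 > 0. Violating.
Others bid (2, 2): truth gives 5; no alternative beats it.
Others bid (2, 3): truth gives 5; no alternative beats it.
(Checking all 25 profiles: 8 have a profitable deviation, 17 do not.)

8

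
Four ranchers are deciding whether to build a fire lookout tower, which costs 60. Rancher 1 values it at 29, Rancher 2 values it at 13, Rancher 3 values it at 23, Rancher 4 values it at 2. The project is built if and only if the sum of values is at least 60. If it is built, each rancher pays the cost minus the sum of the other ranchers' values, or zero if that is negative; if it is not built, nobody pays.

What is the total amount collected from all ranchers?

44

Total value 67 ≥ cost 60, so it is built.
Rancher 1: others sum to 38; max(0, 60 - 38) = 22.
Rancher 2: others sum to 54; max(0, 60 - 54) = 6.
Rancher 3: others sum to 44; max(0, 60 - 44) = 16.
Rancher 4: others sum to 65; max(0, 60 - 65) = 0.
Total collected = 22 + 6 + 16 + 0 = 44.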